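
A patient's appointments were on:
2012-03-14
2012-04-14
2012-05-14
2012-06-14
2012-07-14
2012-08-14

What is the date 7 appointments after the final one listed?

2013-03-14

Each date is the 14th; the gaps (31, 30, 31, 30, 31) track the month lengths.
The rule is the 14th of each month.
September 2012: 2012-09-14.
October 2012: 2012-10-14.
November 2012: 2012-11-14.
December 2012: 2012-12-14.
Next: January 2013 → 2013-01-14.
February 2013: 2013-02-14.
Next: March 2013 → 2013-03-14.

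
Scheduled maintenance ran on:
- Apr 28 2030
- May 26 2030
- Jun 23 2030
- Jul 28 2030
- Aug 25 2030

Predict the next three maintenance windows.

Sep 22 2030, Oct 27 2030, Nov 24 2030

These are Sundays at 28- or 35-day spacing (28, 28, 35, 28).
The pattern: 4th Sunday of the month.
4th Sunday of September 2030: Sep 22 2030.
4th Sunday of October 2030: Oct 27 2030.
4th Sunday of November 2030: Nov 24 2030.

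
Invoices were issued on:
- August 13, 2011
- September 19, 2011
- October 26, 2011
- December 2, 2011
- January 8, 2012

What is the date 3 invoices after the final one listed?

April 28, 2012

Gaps between consecutive events: 37, 37, 37, 37 days — a constant 37-day interval.
January 8, 2012 + 37 days = February 14, 2012.
February 14, 2012 + 37 days = March 22, 2012.
March 22, 2012 + 37 days = April 28, 2012.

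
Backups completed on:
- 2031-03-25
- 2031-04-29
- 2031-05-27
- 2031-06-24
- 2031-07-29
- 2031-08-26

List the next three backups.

These are Tuesdays with 35, 28, 28, 35, 28-day gaps.
Each is the final Tuesday of its month — 2031-04-29 is past the 28th, so '4th Tuesday' doesn't fit.
Last Tuesday of September 2031: 2031-09-30.
October 2031 ends with Tuesday 2031-10-28.
Last Tuesday of November 2031: 2031-11-25.

2031-09-30, 2031-10-28, 2031-11-25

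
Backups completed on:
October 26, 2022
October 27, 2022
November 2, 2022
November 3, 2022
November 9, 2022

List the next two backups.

November 10, 2022; November 16, 2022

Gaps: 1, 6, 1, 6 days — not constant, but cyclic with period 2.
The events fall on every Wednesday and Thursday.
The following Thursday is November 10, 2022.
Next Wednesday: November 16, 2022.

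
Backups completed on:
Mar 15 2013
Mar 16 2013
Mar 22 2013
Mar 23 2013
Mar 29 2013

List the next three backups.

Every event lands on a Friday or Saturday (gaps cycle 1, 6, 1, 6).
So the schedule is: every Friday and Saturday.
Next Saturday: Mar 30 2013.
The following Friday is Apr 5 2013.
The following Saturday is Apr 6 2013.

Mar 30 2013, Apr 5 2013, Apr 6 2013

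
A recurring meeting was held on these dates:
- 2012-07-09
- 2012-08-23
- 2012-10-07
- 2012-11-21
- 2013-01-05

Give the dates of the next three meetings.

Gaps between consecutive events: 45, 45, 45, 45 days — a constant 45-day interval.
2013-01-05 + 45 days = 2013-02-19.
2013-02-19 + 45 days = 2013-04-05.
2013-04-05 + 45 days = 2013-05-20.

2013-02-19, 2013-04-05, 2013-05-20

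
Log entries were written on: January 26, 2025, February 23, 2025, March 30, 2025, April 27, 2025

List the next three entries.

Every date is a Sunday; gaps 28, 35, 28 days.
Each is the last Sunday of its month (at least one falls on the 29th or later, ruling out '4th Sunday').
Last Sunday of May 2025: May 25, 2025.
June 2025 ends with Sunday June 29, 2025.
Last Sunday of July 2025: July 27, 2025.

May 25, 2025; June 29, 2025; July 27, 2025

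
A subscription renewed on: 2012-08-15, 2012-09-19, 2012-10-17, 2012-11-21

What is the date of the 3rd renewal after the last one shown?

2013-02-20

Gaps: 35, 28, 35 days — a mix of 28 and 35. Every date is a Wednesday.
Each is the 3rd Wednesday of its month.
December 2012 — 3rd Wednesday is 2012-12-19.
3rd Wednesday of January 2013: 2013-01-16.
February 2013 — 3rd Wednesday is 2013-02-20.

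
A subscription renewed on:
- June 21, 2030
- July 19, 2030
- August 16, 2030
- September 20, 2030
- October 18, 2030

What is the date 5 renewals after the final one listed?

Gaps: 28, 28, 35, 28 days — a mix of 28 and 35. Every date is a Friday.
Each is the 3rd Friday of its month.
3rd Friday of November 2030: November 15, 2030.
3rd Friday of December 2030: December 20, 2030.
January 2031 — 3rd Friday is January 17, 2031.
February 2031 — 3rd Friday is February 21, 2031.
3rd Friday of March 2031: March 21, 2031.

March 21, 2031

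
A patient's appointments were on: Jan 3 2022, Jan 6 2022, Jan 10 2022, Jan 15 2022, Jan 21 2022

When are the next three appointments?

The spacing grows by 1 each time: 3, 4, 5, 6 days.
Next gap: 7 days. Jan 21 2022 + 7 days = Jan 28 2022.
Next gap: 8 days. Jan 28 2022 + 8 days = Feb 5 2022.
Next gap: 9 days. Feb 5 2022 + 9 days = Feb 14 2022.

Jan 28 2022, Feb 5 2022, Feb 14 2022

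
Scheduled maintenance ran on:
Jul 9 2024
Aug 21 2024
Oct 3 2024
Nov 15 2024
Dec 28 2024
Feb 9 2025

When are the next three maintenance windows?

Mar 24 2025, May 6 2025, Jun 18 2025

Gaps between consecutive events: 43, 43, 43, 43, 43 days — a constant 43-day interval.
Feb 9 2025 + 43 days = Mar 24 2025.
Mar 24 2025 + 43 days = May 6 2025.
May 6 2025 + 43 days = Jun 18 2025.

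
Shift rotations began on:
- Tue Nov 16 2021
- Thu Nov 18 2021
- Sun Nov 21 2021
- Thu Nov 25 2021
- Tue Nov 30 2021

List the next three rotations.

The spacing grows by 1 each time: 2, 3, 4, 5 days.
Next gap: 6 days. Tue Nov 30 2021 + 6 days = Mon Dec 6 2021.
Next gap: 7 days. Mon Dec 6 2021 + 7 days = Mon Dec 13 2021.
Next gap: 8 days. Mon Dec 13 2021 + 8 days = Tue Dec 21 2021.

Mon Dec 6 2021, Mon Dec 13 2021, Tue Dec 21 2021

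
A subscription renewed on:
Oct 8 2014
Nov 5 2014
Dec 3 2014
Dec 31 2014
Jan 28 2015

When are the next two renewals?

Feb 25 2015, Mar 25 2015

Gaps between consecutive events: 28, 28, 28, 28 days — a constant 28-day interval.
Jan 28 2015 + 28 days = Feb 25 2015.
Feb 25 2015 + 28 days = Mar 25 2015.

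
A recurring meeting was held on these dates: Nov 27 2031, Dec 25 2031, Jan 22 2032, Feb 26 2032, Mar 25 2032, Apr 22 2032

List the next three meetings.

May 27 2032, Jun 24 2032, Jul 22 2032

Gaps: 28, 28, 35, 28, 28 days — a mix of 28 and 35. Every date is a Thursday.
Each is the 4th Thursday of its month.
4th Thursday of May 2032: May 27 2032.
4th Thursday of June 2032: Jun 24 2032.
4th Thursday of July 2032: Jul 22 2032.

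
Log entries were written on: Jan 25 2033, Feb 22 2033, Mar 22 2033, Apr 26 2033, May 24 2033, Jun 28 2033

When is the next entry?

Jul 26 2033

Gaps: 28, 28, 35, 28, 35 days — a mix of 28 and 35. Every date is a Tuesday.
Each is the 4th Tuesday of its month.
4th Tuesday of July 2033: Jul 26 2033.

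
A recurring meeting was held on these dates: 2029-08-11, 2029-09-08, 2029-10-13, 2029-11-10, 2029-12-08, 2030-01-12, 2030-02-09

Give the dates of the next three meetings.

2030-03-09, 2030-04-13, 2030-05-11

Gaps: 28, 35, 28, 28, 35, 28 days — a mix of 28 and 35. Every date is a Saturday.
Each is the 2nd Saturday of its month.
2nd Saturday of March 2030: 2030-03-09.
2nd Saturday of April 2030: 2030-04-13.
2nd Saturday of May 2030: 2030-05-11.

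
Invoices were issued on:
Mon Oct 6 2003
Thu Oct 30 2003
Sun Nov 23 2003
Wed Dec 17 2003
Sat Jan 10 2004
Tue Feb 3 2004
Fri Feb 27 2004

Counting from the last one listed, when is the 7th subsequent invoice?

Fri Aug 13 2004

The spacing is 24, 24, 24, 24, 24, 24 days — always 24 days.
Fri Feb 27 2004 + 24 days = Mon Mar 22 2004.
Mon Mar 22 2004 + 24 days = Thu Apr 15 2004.
Thu Apr 15 2004 + 24 days = Sun May 9 2004.
Sun May 9 2004 + 24 days = Wed Jun 2 2004.
Wed Jun 2 2004 + 24 days = Sat Jun 26 2004.
Sat Jun 26 2004 + 24 days = Tue Jul 20 2004.
Tue Jul 20 2004 + 24 days = Fri Aug 13 2004.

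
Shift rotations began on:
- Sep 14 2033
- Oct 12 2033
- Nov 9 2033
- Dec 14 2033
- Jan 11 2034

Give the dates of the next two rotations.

Feb 8 2034, Mar 8 2034

Gaps: 28, 28, 35, 28 days — a mix of 28 and 35. Every date is a Wednesday.
Each is the 2nd Wednesday of its month.
2nd Wednesday of February 2034: Feb 8 2034.
March 2034 — 2nd Wednesday is Mar 8 2034.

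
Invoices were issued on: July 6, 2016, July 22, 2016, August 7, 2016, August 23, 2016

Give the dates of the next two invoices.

Every event comes 16 days after the last (16, 16, 16).
August 23, 2016 + 16 days = September 8, 2016.
September 8, 2016 + 16 days = September 24, 2016.

September 8, 2016; September 24, 2016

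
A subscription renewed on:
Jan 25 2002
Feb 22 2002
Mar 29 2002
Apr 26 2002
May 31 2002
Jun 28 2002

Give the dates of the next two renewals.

Jul 26 2002, Aug 30 2002

These are Fridays with 28, 35, 28, 35, 28-day gaps.
Each is the final Friday of its month — Mar 29 2002 is past the 28th, so '4th Friday' doesn't fit.
July 2002 ends with Friday Jul 26 2002.
August 2002 ends with Friday Aug 30 2002.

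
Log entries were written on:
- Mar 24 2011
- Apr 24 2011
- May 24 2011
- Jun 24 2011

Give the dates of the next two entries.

Each date is the 24th; the gaps (31, 30, 31) track the month lengths.
The rule is the 24th of each month.
July 2011: Jul 24 2011.
Next: August 2011 → Aug 24 2011.

Jul 24 2011, Aug 24 2011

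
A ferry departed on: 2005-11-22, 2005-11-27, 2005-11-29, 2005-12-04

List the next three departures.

2005-12-06, 2005-12-11, 2005-12-13

Gaps: 5, 2, 5 days — not constant, but cyclic with period 2.
The events fall on every Tuesday and Sunday.
Next Tuesday: 2005-12-06.
The following Sunday is 2005-12-11.
Next Tuesday: 2005-12-13.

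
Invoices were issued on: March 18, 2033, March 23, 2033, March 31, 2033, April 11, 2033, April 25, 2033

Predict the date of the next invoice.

May 12, 2033

Intervals are 5, 8, 11, 14 days — an arithmetic progression with common difference 3.
Next gap: 17 days. April 25, 2033 + 17 days = May 12, 2033.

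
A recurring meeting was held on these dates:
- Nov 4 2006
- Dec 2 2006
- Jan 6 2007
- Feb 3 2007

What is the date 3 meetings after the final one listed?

May 5 2007

These are Saturdays at 28- or 35-day spacing (28, 35, 28).
The pattern: 1st Saturday of the month.
1st Saturday of March 2007: Mar 3 2007.
1st Saturday of April 2007: Apr 7 2007.
1st Saturday of May 2007: May 5 2007.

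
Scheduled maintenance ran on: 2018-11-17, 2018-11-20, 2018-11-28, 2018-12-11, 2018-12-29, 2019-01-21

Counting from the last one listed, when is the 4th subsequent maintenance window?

2019-06-12

Gaps: 3, 8, 13, 18, 23 days — each gap is 5 larger than the previous one.
Next gap: 28 days. 2019-01-21 + 28 days = 2019-02-18.
Next gap: 33 days. 2019-02-18 + 33 days = 2019-03-23.
Next gap: 38 days. 2019-03-23 + 38 days = 2019-04-30.
Next gap: 43 days. 2019-04-30 + 43 days = 2019-06-12.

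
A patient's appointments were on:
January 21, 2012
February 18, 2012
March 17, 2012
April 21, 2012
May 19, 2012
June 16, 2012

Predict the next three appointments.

July 21, 2012; August 18, 2012; September 15, 2012

All dates are Saturdays, 28, 28, 35, 28, 28 days apart.
Specifically, the 3rd Saturday of each month.
July 2012 — 3rd Saturday is July 21, 2012.
August 2012 — 3rd Saturday is August 18, 2012.
September 2012 — 3rd Saturday is September 15, 2012.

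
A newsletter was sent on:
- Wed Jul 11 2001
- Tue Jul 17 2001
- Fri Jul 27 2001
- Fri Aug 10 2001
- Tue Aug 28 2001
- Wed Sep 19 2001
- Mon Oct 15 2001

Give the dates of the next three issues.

Wed Nov 14 2001, Tue Dec 18 2001, Fri Jan 25 2002

Gaps: 6, 10, 14, 18, 22, 26 days — each gap is 4 larger than the previous one.
Next gap: 30 days. Mon Oct 15 2001 + 30 days = Wed Nov 14 2001.
Next gap: 34 days. Wed Nov 14 2001 + 34 days = Tue Dec 18 2001.
Next gap: 38 days. Tue Dec 18 2001 + 38 days = Fri Jan 25 2002.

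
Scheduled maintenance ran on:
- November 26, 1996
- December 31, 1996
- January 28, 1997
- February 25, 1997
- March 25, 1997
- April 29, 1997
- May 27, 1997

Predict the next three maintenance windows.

June 24, 1997; July 29, 1997; August 26, 1997

All Tuesdays; the gaps (35, 28, 28, 28, 35, 28) vary with month length.
This is the last Tuesday of each month.
Last Tuesday of June 1997: June 24, 1997.
July 1997 ends with Tuesday July 29, 1997.
Last Tuesday of August 1997: August 26, 1997.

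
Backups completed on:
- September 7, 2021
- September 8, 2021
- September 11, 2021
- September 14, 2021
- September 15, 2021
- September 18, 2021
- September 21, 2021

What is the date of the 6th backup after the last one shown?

October 5, 2021

The gap pattern 1, 3, 3, 1, 3, 3 repeats every 3 events.
These are the Tuesdays, Wednesdays and Saturdays of each week.
The following Wednesday is September 22, 2021.
The following Saturday is September 25, 2021.
Next Tuesday: September 28, 2021.
The following Wednesday is September 29, 2021.
The following Saturday is October 2, 2021.
Next Tuesday: October 5, 2021.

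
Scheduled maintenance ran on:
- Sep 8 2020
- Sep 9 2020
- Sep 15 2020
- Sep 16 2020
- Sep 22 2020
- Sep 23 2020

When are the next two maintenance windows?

Every event lands on a Tuesday or Wednesday (gaps cycle 1, 6, 1, 6, 1).
So the schedule is: every Tuesday and Wednesday.
Next Tuesday: Sep 29 2020.
The following Wednesday is Sep 30 2020.

Sep 29 2020, Sep 30 2020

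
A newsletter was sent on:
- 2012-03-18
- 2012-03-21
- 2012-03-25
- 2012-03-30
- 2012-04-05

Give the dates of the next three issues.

2012-04-12, 2012-04-20, 2012-04-29

Intervals are 3, 4, 5, 6 days — an arithmetic progression with common difference 1.
Next gap: 7 days. 2012-04-05 + 7 days = 2012-04-12.
Next gap: 8 days. 2012-04-12 + 8 days = 2012-04-20.
Next gap: 9 days. 2012-04-20 + 9 days = 2012-04-29.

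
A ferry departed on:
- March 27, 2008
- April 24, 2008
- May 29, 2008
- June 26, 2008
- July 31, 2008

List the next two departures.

August 28, 2008; September 25, 2008

All Thursdays; the gaps (28, 35, 28, 35) vary with month length.
This is the last Thursday of each month.
August 2008 ends with Thursday August 28, 2008.
Last Thursday of September 2008: September 25, 2008.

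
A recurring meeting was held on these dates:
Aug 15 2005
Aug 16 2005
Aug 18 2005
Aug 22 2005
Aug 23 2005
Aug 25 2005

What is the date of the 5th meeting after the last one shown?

Sep 6 2005

The gap pattern 1, 2, 4, 1, 2 repeats every 3 events.
These are the Mondays, Tuesdays and Thursdays of each week.
The following Monday is Aug 29 2005.
The following Tuesday is Aug 30 2005.
The following Thursday is Sep 1 2005.
The following Monday is Sep 5 2005.
The following Tuesday is Sep 6 2005.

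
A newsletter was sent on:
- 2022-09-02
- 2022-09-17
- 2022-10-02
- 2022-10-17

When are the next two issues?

2022-11-01, 2022-11-16

Gaps between consecutive events: 15, 15, 15 days — a constant 15-day interval.
2022-10-17 + 15 days = 2022-11-01.
2022-11-01 + 15 days = 2022-11-16.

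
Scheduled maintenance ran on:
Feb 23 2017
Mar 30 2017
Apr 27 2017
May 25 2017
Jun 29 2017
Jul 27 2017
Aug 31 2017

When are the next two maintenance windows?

All Thursdays; the gaps (35, 28, 28, 35, 28, 35) vary with month length.
This is the last Thursday of each month.
Last Thursday of September 2017: Sep 28 2017.
October 2017 ends with Thursday Oct 26 2017.

Sep 28 2017, Oct 26 2017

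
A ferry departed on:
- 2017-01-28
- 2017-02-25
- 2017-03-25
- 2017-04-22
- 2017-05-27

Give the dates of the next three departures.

2017-06-24, 2017-07-22, 2017-08-26

Gaps: 28, 28, 28, 35 days — a mix of 28 and 35. Every date is a Saturday.
Each is the 4th Saturday of its month.
June 2017 — 4th Saturday is 2017-06-24.
July 2017 — 4th Saturday is 2017-07-22.
4th Saturday of August 2017: 2017-08-26.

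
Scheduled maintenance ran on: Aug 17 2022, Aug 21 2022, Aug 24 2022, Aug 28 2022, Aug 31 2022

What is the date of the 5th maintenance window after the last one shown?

Every event lands on a Wednesday or Sunday (gaps cycle 4, 3, 4, 3).
So the schedule is: every Wednesday and Sunday.
Next Sunday: Sep 4 2022.
The following Wednesday is Sep 7 2022.
Next Sunday: Sep 11 2022.
The following Wednesday is Sep 14 2022.
The following Sunday is Sep 18 2022.

Sep 18 2022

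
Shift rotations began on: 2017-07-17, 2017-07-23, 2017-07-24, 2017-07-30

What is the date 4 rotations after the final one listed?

Every event lands on a Monday or Sunday (gaps cycle 6, 1, 6).
So the schedule is: every Monday and Sunday.
Next Monday: 2017-07-31.
The following Sunday is 2017-08-06.
Next Monday: 2017-08-07.
Next Sunday: 2017-08-13.

2017-08-13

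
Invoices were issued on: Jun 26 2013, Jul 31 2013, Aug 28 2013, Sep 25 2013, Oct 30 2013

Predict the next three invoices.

Every date is a Wednesday; gaps 35, 28, 28, 35 days.
Each is the last Wednesday of its month (at least one falls on the 29th or later, ruling out '4th Wednesday').
November 2013 ends with Wednesday Nov 27 2013.
December 2013 ends with Wednesday Dec 25 2013.
Last Wednesday of January 2014: Jan 29 2014.

Nov 27 2013, Dec 25 2013, Jan 29 2014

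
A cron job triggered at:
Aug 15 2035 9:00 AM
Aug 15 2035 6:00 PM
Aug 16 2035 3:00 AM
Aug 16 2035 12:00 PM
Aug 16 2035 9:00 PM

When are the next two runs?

Spacing: 9, 9, 9, 9 h — constant 9 h.
Aug 16 2035 9:00 PM + 9 h = Aug 17 2035 6:00 AM.
Aug 17 2035 6:00 AM + 9 h = Aug 17 2035 3:00 PM.

Aug 17 2035 6:00 AM, Aug 17 2035 3:00 PM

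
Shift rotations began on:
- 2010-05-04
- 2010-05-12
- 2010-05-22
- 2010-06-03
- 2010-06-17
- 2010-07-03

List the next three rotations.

2010-07-21, 2010-08-10, 2010-09-01

Intervals are 8, 10, 12, 14, 16 days — an arithmetic progression with common difference 2.
Next gap: 18 days. 2010-07-03 + 18 days = 2010-07-21.
Next gap: 20 days. 2010-07-21 + 20 days = 2010-08-10.
Next gap: 22 days. 2010-08-10 + 22 days = 2010-09-01.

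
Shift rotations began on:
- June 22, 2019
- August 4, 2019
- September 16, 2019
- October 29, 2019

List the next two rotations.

Gaps between consecutive events: 43, 43, 43 days — a constant 43-day interval.
October 29, 2019 + 43 days = December 11, 2019.
December 11, 2019 + 43 days = January 23, 2020.

December 11, 2019; January 23, 2020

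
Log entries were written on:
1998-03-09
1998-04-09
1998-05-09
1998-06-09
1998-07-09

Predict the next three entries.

Gaps: 31, 30, 31, 30 days — not constant. Every event is on the 9th of the month.
Pattern: the 9th of each month.
August 1998: 1998-08-09.
Next: September 1998 → 1998-09-09.
Next: October 1998 → 1998-10-09.

1998-08-09, 1998-09-09, 1998-10-09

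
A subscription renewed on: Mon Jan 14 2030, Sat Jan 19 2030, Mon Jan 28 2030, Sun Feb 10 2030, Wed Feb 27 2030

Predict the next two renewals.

The spacing grows by 4 each time: 5, 9, 13, 17 days.
Next gap: 21 days. Wed Feb 27 2030 + 21 days = Wed Mar 20 2030.
Next gap: 25 days. Wed Mar 20 2030 + 25 days = Sun Apr 14 2030.

Wed Mar 20 2030, Sun Apr 14 2030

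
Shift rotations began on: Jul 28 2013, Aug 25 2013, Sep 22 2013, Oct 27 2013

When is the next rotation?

All dates are Sundays, 28, 28, 35 days apart.
Specifically, the 4th Sunday of each month.
4th Sunday of November 2013: Nov 24 2013.

Nov 24 2013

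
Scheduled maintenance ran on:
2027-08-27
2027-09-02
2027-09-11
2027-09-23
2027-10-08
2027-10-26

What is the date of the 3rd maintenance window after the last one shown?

Intervals are 6, 9, 12, 15, 18 days — an arithmetic progression with common difference 3.
Next gap: 21 days. 2027-10-26 + 21 days = 2027-11-16.
Next gap: 24 days. 2027-11-16 + 24 days = 2027-12-10.
Next gap: 27 days. 2027-12-10 + 27 days = 2028-01-06.

2028-01-06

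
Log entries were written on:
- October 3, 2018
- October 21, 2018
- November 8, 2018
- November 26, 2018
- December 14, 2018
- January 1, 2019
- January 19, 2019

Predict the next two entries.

Gaps between consecutive events: 18, 18, 18, 18, 18, 18 days — a constant 18-day interval.
January 19, 2019 + 18 days = February 6, 2019.
February 6, 2019 + 18 days = February 24, 2019.

February 6, 2019; February 24, 2019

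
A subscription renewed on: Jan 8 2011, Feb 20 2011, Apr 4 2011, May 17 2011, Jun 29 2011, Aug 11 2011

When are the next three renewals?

Sep 23 2011, Nov 5 2011, Dec 18 2011

Gaps between consecutive events: 43, 43, 43, 43, 43 days — a constant 43-day interval.
Aug 11 2011 + 43 days = Sep 23 2011.
Sep 23 2011 + 43 days = Nov 5 2011.
Nov 5 2011 + 43 days = Dec 18 2011.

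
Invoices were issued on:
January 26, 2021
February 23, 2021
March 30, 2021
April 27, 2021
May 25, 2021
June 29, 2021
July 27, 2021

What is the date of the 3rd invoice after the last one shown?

October 26, 2021

All Tuesdays; the gaps (28, 35, 28, 28, 35, 28) vary with month length.
This is the last Tuesday of each month.
Last Tuesday of August 2021: August 31, 2021.
Last Tuesday of September 2021: September 28, 2021.
Last Tuesday of October 2021: October 26, 2021.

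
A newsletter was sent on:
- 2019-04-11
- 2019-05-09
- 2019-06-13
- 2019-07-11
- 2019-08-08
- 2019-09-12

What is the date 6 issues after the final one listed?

These are Thursdays at 28- or 35-day spacing (28, 35, 28, 28, 35).
The pattern: 2nd Thursday of the month.
October 2019 — 2nd Thursday is 2019-10-10.
November 2019 — 2nd Thursday is 2019-11-14.
December 2019 — 2nd Thursday is 2019-12-12.
2nd Thursday of January 2020: 2020-01-09.
February 2020 — 2nd Thursday is 2020-02-13.
March 2020 — 2nd Thursday is 2020-03-12.

2020-03-12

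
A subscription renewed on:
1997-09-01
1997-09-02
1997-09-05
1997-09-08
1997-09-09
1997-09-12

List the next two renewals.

1997-09-15, 1997-09-16

The gap pattern 1, 3, 3, 1, 3 repeats every 3 events.
These are the Mondays, Tuesdays and Fridays of each week.
The following Monday is 1997-09-15.
Next Tuesday: 1997-09-16.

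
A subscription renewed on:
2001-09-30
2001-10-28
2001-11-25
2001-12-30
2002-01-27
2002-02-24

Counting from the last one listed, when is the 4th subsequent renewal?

2002-06-30

Every date is a Sunday; gaps 28, 28, 35, 28, 28 days.
Each is the last Sunday of its month (at least one falls on the 29th or later, ruling out '4th Sunday').
Last Sunday of March 2002: 2002-03-31.
Last Sunday of April 2002: 2002-04-28.
Last Sunday of May 2002: 2002-05-26.
Last Sunday of June 2002: 2002-06-30.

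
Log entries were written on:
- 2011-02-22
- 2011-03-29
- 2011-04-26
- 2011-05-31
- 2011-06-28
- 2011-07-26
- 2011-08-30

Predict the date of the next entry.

These are Tuesdays with 35, 28, 35, 28, 28, 35-day gaps.
Each is the final Tuesday of its month — 2011-03-29 is past the 28th, so '4th Tuesday' doesn't fit.
Last Tuesday of September 2011: 2011-09-27.

2011-09-27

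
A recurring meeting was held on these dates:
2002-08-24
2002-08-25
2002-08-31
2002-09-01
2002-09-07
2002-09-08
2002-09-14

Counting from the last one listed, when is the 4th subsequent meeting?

2002-09-28

Gaps: 1, 6, 1, 6, 1, 6 days — not constant, but cyclic with period 2.
The events fall on every Saturday and Sunday.
Next Sunday: 2002-09-15.
The following Saturday is 2002-09-21.
The following Sunday is 2002-09-22.
Next Saturday: 2002-09-28.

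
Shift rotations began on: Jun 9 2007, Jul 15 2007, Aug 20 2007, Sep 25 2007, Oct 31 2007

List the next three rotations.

Every event comes 36 days after the last (36, 36, 36, 36).
Oct 31 2007 + 36 days = Dec 6 2007.
Dec 6 2007 + 36 days = Jan 11 2008.
Jan 11 2008 + 36 days = Feb 16 2008.

Dec 6 2007, Jan 11 2008, Feb 16 2008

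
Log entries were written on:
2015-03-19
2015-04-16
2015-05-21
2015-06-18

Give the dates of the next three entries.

2015-07-16, 2015-08-20, 2015-09-17

All dates are Thursdays, 28, 35, 28 days apart.
Specifically, the 3rd Thursday of each month.
3rd Thursday of July 2015: 2015-07-16.
3rd Thursday of August 2015: 2015-08-20.
3rd Thursday of September 2015: 2015-09-17.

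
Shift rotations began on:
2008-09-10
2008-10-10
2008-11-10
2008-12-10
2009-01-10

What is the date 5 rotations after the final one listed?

2009-06-10

Gaps: 30, 31, 30, 31 days — not constant. Every event is on the 10th of the month.
Pattern: the 10th of each month.
Next: February 2009 → 2009-02-10.
Next: March 2009 → 2009-03-10.
April 2009: 2009-04-10.
May 2009: 2009-05-10.
June 2009: 2009-06-10.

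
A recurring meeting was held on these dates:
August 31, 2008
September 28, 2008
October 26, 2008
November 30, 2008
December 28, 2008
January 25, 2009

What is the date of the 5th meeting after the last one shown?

All Sundays; the gaps (28, 28, 35, 28, 28) vary with month length.
This is the last Sunday of each month.
Last Sunday of February 2009: February 22, 2009.
March 2009 ends with Sunday March 29, 2009.
April 2009 ends with Sunday April 26, 2009.
Last Sunday of May 2009: May 31, 2009.
Last Sunday of June 2009: June 28, 2009.

June 28, 2009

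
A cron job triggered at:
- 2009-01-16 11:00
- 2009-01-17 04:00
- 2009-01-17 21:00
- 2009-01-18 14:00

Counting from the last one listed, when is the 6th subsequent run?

2009-01-22 20:00

The interval is a steady 17 hours (17, 17, 17).
2009-01-18 14:00 + 17 h = 2009-01-19 07:00.
2009-01-19 07:00 + 17 h = 2009-01-20 00:00.
2009-01-20 00:00 + 17 h = 2009-01-20 17:00.
2009-01-20 17:00 + 17 h = 2009-01-21 10:00.
2009-01-21 10:00 + 17 h = 2009-01-22 03:00.
2009-01-22 03:00 + 17 h = 2009-01-22 20:00.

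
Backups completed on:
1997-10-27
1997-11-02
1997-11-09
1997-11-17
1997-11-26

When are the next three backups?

1997-12-06, 1997-12-17, 1997-12-29

Intervals are 6, 7, 8, 9 days — an arithmetic progression with common difference 1.
Next gap: 10 days. 1997-11-26 + 10 days = 1997-12-06.
Next gap: 11 days. 1997-12-06 + 11 days = 1997-12-17.
Next gap: 12 days. 1997-12-17 + 12 days = 1997-12-29.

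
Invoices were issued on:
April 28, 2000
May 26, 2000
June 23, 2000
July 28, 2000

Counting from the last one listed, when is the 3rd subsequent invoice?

October 27, 2000

Gaps: 28, 28, 35 days — a mix of 28 and 35. Every date is a Friday.
Each is the 4th Friday of its month.
August 2000 — 4th Friday is August 25, 2000.
September 2000 — 4th Friday is September 22, 2000.
4th Friday of October 2000: October 27, 2000.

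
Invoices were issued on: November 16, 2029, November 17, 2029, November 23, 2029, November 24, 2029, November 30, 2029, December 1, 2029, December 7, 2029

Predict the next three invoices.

December 8, 2029; December 14, 2029; December 15, 2029

Gaps: 1, 6, 1, 6, 1, 6 days — not constant, but cyclic with period 2.
The events fall on every Friday and Saturday.
The following Saturday is December 8, 2029.
Next Friday: December 14, 2029.
Next Saturday: December 15, 2029.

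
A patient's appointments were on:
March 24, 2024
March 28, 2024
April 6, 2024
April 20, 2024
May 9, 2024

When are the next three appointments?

The spacing grows by 5 each time: 4, 9, 14, 19 days.
Next gap: 24 days. May 9, 2024 + 24 days = June 2, 2024.
Next gap: 29 days. June 2, 2024 + 29 days = July 1, 2024.
Next gap: 34 days. July 1, 2024 + 34 days = August 4, 2024.

June 2, 2024; July 1, 2024; August 4, 2024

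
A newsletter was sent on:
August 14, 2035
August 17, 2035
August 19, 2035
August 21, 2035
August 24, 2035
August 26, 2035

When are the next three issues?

The gap pattern 3, 2, 2, 3, 2 repeats every 3 events.
These are the Tuesdays, Fridays and Sundays of each week.
Next Tuesday: August 28, 2035.
The following Friday is August 31, 2035.
The following Sunday is September 2, 2035.

August 28, 2035; August 31, 2035; September 2, 2035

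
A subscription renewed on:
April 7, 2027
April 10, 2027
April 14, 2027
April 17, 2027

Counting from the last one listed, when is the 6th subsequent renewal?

The gap pattern 3, 4, 3 repeats every 2 events.
These are the Wednesdays and Saturdays of each week.
The following Wednesday is April 21, 2027.
Next Saturday: April 24, 2027.
Next Wednesday: April 28, 2027.
The following Saturday is May 1, 2027.
The following Wednesday is May 5, 2027.
The following Saturday is May 8, 2027.

May 8, 2027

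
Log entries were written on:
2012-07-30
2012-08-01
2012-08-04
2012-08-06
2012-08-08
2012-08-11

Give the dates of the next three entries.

2012-08-13, 2012-08-15, 2012-08-18

Every event lands on a Monday or Wednesday or Saturday (gaps cycle 2, 3, 2, 2, 3).
So the schedule is: every Monday, Wednesday and Saturday.
Next Monday: 2012-08-13.
Next Wednesday: 2012-08-15.
The following Saturday is 2012-08-18.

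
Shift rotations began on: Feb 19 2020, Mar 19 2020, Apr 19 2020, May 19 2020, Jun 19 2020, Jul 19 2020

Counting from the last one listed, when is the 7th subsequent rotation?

Feb 19 2021

Gaps: 29, 31, 30, 31, 30 days — not constant. Every event is on the 19th of the month.
Pattern: the 19th of each month.
August 2020: Aug 19 2020.
Next: September 2020 → Sep 19 2020.
Next: October 2020 → Oct 19 2020.
November 2020: Nov 19 2020.
Next: December 2020 → Dec 19 2020.
January 2021: Jan 19 2021.
Next: February 2021 → Feb 19 2021.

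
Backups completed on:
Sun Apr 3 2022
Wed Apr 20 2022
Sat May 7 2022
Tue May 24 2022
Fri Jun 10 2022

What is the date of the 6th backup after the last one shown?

Tue Sep 20 2022

The spacing is 17, 17, 17, 17 days — always 17 days.
Fri Jun 10 2022 + 17 days = Mon Jun 27 2022.
Mon Jun 27 2022 + 17 days = Thu Jul 14 2022.
Thu Jul 14 2022 + 17 days = Sun Jul 31 2022.
Sun Jul 31 2022 + 17 days = Wed Aug 17 2022.
Wed Aug 17 2022 + 17 days = Sat Sep 3 2022.
Sat Sep 3 2022 + 17 days = Tue Sep 20 2022.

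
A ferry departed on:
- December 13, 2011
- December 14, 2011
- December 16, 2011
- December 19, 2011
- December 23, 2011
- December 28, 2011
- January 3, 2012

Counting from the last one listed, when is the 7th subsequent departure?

March 13, 2012

The spacing grows by 1 each time: 1, 2, 3, 4, 5, 6 days.
Next gap: 7 days. January 3, 2012 + 7 days = January 10, 2012.
Next gap: 8 days. January 10, 2012 + 8 days = January 18, 2012.
Next gap: 9 days. January 18, 2012 + 9 days = January 27, 2012.
Next gap: 10 days. January 27, 2012 + 10 days = February 6, 2012.
Next gap: 11 days. February 6, 2012 + 11 days = February 17, 2012.
Next gap: 12 days. February 17, 2012 + 12 days = February 29, 2012.
Next gap: 13 days. February 29, 2012 + 13 days = March 13, 2012.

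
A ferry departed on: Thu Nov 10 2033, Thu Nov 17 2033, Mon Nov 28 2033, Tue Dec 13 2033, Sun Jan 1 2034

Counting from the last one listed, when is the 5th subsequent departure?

The spacing grows by 4 each time: 7, 11, 15, 19 days.
Next gap: 23 days. Sun Jan 1 2034 + 23 days = Tue Jan 24 2034.
Next gap: 27 days. Tue Jan 24 2034 + 27 days = Mon Feb 20 2034.
Next gap: 31 days. Mon Feb 20 2034 + 31 days = Thu Mar 23 2034.
Next gap: 35 days. Thu Mar 23 2034 + 35 days = Thu Apr 27 2034.
Next gap: 39 days. Thu Apr 27 2034 + 39 days = Mon Jun 5 2034.

Mon Jun 5 2034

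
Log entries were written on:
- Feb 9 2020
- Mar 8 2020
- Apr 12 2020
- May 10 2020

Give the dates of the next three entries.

Gaps: 28, 35, 28 days — a mix of 28 and 35. Every date is a Sunday.
Each is the 2nd Sunday of its month.
June 2020 — 2nd Sunday is Jun 14 2020.
2nd Sunday of July 2020: Jul 12 2020.
August 2020 — 2nd Sunday is Aug 9 2020.

Jun 14 2020, Jul 12 2020, Aug 9 2020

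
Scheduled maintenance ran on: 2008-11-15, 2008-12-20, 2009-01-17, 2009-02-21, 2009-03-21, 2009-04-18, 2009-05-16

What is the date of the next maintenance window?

2009-06-20

All dates are Saturdays, 35, 28, 35, 28, 28, 28 days apart.
Specifically, the 3rd Saturday of each month.
June 2009 — 3rd Saturday is 2009-06-20.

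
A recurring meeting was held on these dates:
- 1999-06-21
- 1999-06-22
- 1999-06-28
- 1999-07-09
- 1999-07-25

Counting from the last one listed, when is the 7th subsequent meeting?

2000-04-02

Gaps: 1, 6, 11, 16 days — each gap is 5 larger than the previous one.
Next gap: 21 days. 1999-07-25 + 21 days = 1999-08-15.
Next gap: 26 days. 1999-08-15 + 26 days = 1999-09-10.
Next gap: 31 days. 1999-09-10 + 31 days = 1999-10-11.
Next gap: 36 days. 1999-10-11 + 36 days = 1999-11-16.
Next gap: 41 days. 1999-11-16 + 41 days = 1999-12-27.
Next gap: 46 days. 1999-12-27 + 46 days = 2000-02-11.
Next gap: 51 days. 2000-02-11 + 51 days = 2000-04-02.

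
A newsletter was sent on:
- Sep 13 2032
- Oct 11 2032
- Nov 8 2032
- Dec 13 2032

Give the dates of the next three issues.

Jan 10 2033, Feb 14 2033, Mar 14 2033

These are Mondays at 28- or 35-day spacing (28, 28, 35).
The pattern: 2nd Monday of the month.
2nd Monday of January 2033: Jan 10 2033.
2nd Monday of February 2033: Feb 14 2033.
2nd Monday of March 2033: Mar 14 2033.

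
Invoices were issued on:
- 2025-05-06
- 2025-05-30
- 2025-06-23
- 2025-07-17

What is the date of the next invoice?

2025-08-10

The spacing is 24, 24, 24 days — always 24 days.
2025-07-17 + 24 days = 2025-08-10.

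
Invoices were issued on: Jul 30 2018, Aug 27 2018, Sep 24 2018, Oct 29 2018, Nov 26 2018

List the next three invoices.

Dec 31 2018, Jan 28 2019, Feb 25 2019

All Mondays; the gaps (28, 28, 35, 28) vary with month length.
This is the last Monday of each month.
December 2018 ends with Monday Dec 31 2018.
Last Monday of January 2019: Jan 28 2019.
February 2019 ends with Monday Feb 25 2019.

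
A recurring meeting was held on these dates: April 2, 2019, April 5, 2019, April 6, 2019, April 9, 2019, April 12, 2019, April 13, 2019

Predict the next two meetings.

Every event lands on a Tuesday or Friday or Saturday (gaps cycle 3, 1, 3, 3, 1).
So the schedule is: every Tuesday, Friday and Saturday.
The following Tuesday is April 16, 2019.
Next Friday: April 19, 2019.

April 16, 2019; April 19, 2019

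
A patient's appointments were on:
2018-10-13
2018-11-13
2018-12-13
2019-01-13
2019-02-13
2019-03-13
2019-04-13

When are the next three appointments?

2019-05-13, 2019-06-13, 2019-07-13

Gaps: 31, 30, 31, 31, 28, 31 days — not constant. Every event is on the 13th of the month.
Pattern: the 13th of each month.
Next: May 2019 → 2019-05-13.
Next: June 2019 → 2019-06-13.
Next: July 2019 → 2019-07-13.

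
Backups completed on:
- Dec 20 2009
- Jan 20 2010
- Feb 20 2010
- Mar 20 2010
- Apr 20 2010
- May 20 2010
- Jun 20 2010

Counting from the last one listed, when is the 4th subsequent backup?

Oct 20 2010

Gaps: 31, 31, 28, 31, 30, 31 days — not constant. Every event is on the 20th of the month.
Pattern: the 20th of each month.
Next: July 2010 → Jul 20 2010.
Next: August 2010 → Aug 20 2010.
Next: September 2010 → Sep 20 2010.
Next: October 2010 → Oct 20 2010.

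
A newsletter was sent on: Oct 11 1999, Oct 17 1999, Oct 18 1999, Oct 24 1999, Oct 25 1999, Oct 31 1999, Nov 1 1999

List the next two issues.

Nov 7 1999, Nov 8 1999

Every event lands on a Monday or Sunday (gaps cycle 6, 1, 6, 1, 6, 1).
So the schedule is: every Monday and Sunday.
Next Sunday: Nov 7 1999.
The following Monday is Nov 8 1999.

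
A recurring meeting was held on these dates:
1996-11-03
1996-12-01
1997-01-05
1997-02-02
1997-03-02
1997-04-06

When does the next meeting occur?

All dates are Sundays, 28, 35, 28, 28, 35 days apart.
Specifically, the 1st Sunday of each month.
May 1997 — 1st Sunday is 1997-05-04.

1997-05-04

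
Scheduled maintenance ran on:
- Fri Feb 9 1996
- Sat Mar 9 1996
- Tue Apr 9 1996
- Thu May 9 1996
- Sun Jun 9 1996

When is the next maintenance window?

Tue Jul 9 1996

The day-of-month is always 9 (29, 31, 30, 31 days between events).
So this recurs on the 9th of each month.
July 1996: Tue Jul 9 1996.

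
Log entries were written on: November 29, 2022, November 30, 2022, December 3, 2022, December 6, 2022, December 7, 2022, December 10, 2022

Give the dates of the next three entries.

December 13, 2022; December 14, 2022; December 17, 2022

Gaps: 1, 3, 3, 1, 3 days — not constant, but cyclic with period 3.
The events fall on every Tuesday, Wednesday and Saturday.
Next Tuesday: December 13, 2022.
The following Wednesday is December 14, 2022.
Next Saturday: December 17, 2022.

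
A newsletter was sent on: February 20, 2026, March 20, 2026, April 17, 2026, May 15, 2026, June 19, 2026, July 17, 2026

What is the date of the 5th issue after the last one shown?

Gaps: 28, 28, 28, 35, 28 days — a mix of 28 and 35. Every date is a Friday.
Each is the 3rd Friday of its month.
August 2026 — 3rd Friday is August 21, 2026.
3rd Friday of September 2026: September 18, 2026.
3rd Friday of October 2026: October 16, 2026.
3rd Friday of November 2026: November 20, 2026.
December 2026 — 3rd Friday is December 18, 2026.

December 18, 2026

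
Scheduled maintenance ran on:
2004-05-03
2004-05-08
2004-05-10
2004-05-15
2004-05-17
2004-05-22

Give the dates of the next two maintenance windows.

2004-05-24, 2004-05-29

The gap pattern 5, 2, 5, 2, 5 repeats every 2 events.
These are the Mondays and Saturdays of each week.
The following Monday is 2004-05-24.
Next Saturday: 2004-05-29.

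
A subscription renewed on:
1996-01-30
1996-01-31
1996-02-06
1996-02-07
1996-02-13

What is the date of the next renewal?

Gaps: 1, 6, 1, 6 days — not constant, but cyclic with period 2.
The events fall on every Tuesday and Wednesday.
Next Wednesday: 1996-02-14.

1996-02-14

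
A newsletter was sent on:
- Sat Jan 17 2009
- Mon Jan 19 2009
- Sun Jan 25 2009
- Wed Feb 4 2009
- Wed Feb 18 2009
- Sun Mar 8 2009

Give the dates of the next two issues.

Mon Mar 30 2009, Sat Apr 25 2009

The spacing grows by 4 each time: 2, 6, 10, 14, 18 days.
Next gap: 22 days. Sun Mar 8 2009 + 22 days = Mon Mar 30 2009.
Next gap: 26 days. Mon Mar 30 2009 + 26 days = Sat Apr 25 2009.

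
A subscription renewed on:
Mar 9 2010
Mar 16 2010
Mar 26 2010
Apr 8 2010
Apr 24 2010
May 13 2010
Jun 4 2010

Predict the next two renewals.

The spacing grows by 3 each time: 7, 10, 13, 16, 19, 22 days.
Next gap: 25 days. Jun 4 2010 + 25 days = Jun 29 2010.
Next gap: 28 days. Jun 29 2010 + 28 days = Jul 27 2010.

Jun 29 2010, Jul 27 2010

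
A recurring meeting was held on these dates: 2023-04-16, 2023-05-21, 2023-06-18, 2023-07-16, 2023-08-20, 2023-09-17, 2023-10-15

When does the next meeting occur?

2023-11-19

These are Sundays at 28- or 35-day spacing (35, 28, 28, 35, 28, 28).
The pattern: 3rd Sunday of the month.
November 2023 — 3rd Sunday is 2023-11-19.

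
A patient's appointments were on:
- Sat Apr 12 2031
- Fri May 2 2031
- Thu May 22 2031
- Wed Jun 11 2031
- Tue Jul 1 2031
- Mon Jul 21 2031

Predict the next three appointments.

Every event comes 20 days after the last (20, 20, 20, 20, 20).
Mon Jul 21 2031 + 20 days = Sun Aug 10 2031.
Sun Aug 10 2031 + 20 days = Sat Aug 30 2031.
Sat Aug 30 2031 + 20 days = Fri Sep 19 2031.

Sun Aug 10 2031, Sat Aug 30 2031, Fri Sep 19 2031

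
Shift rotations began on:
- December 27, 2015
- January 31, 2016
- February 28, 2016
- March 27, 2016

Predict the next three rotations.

These are Sundays with 35, 28, 28-day gaps.
Each is the final Sunday of its month — January 31, 2016 is past the 28th, so '4th Sunday' doesn't fit.
Last Sunday of April 2016: April 24, 2016.
May 2016 ends with Sunday May 29, 2016.
Last Sunday of June 2016: June 26, 2016.

April 24, 2016; May 29, 2016; June 26, 2016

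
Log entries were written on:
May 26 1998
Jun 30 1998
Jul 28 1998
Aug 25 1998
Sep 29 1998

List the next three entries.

Every date is a Tuesday; gaps 35, 28, 28, 35 days.
Each is the last Tuesday of its month (at least one falls on the 29th or later, ruling out '4th Tuesday').
Last Tuesday of October 1998: Oct 27 1998.
November 1998 ends with Tuesday Nov 24 1998.
December 1998 ends with Tuesday Dec 29 1998.

Oct 27 1998, Nov 24 1998, Dec 29 1998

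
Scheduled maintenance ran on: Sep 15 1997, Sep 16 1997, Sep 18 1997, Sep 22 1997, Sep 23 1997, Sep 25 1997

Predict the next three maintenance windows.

Sep 29 1997, Sep 30 1997, Oct 2 1997

Gaps: 1, 2, 4, 1, 2 days — not constant, but cyclic with period 3.
The events fall on every Monday, Tuesday and Thursday.
Next Monday: Sep 29 1997.
The following Tuesday is Sep 30 1997.
Next Thursday: Oct 2 1997.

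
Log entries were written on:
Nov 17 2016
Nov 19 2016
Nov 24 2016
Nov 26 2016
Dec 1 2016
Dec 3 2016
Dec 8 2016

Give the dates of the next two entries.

Dec 10 2016, Dec 15 2016

The gap pattern 2, 5, 2, 5, 2, 5 repeats every 2 events.
These are the Thursdays and Saturdays of each week.
Next Saturday: Dec 10 2016.
Next Thursday: Dec 15 2016.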